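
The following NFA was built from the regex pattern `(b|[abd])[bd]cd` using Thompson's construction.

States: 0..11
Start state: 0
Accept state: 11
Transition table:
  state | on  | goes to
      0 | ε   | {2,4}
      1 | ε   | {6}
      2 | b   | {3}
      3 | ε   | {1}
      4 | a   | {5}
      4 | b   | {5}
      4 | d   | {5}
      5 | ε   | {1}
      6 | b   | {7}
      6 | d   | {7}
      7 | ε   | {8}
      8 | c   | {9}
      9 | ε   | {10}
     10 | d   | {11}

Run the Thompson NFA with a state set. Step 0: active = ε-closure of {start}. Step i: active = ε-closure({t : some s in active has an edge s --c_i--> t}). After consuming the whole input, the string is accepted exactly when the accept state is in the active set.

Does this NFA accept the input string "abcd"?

Answer: ACCEPT

Steps:
S₀ = ε-closure({0}) = {0,2,4}
'a' @ 1: {1,5,6}
'b' @ 2: {7,8}
'c' @ 3: {9,10}
'd' @ 4: {11}  (accept∈set)
after full input: {11}  (accept=11 in)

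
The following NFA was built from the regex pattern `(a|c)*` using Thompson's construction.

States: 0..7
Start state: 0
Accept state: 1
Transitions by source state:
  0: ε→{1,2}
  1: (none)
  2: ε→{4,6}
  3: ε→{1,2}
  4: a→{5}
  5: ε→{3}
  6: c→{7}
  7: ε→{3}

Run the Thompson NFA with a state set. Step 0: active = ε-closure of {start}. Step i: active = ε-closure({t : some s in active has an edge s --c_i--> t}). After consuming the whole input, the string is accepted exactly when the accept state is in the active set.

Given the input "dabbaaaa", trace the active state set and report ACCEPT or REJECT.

start: ε-closure({0}) = {0,1,2,4,6}
'd' @ 1: {}  — no active states
rest 'abbaaaa' ignored (set empty)
after full input: {}  (accept=1 not in)

Answer: REJECT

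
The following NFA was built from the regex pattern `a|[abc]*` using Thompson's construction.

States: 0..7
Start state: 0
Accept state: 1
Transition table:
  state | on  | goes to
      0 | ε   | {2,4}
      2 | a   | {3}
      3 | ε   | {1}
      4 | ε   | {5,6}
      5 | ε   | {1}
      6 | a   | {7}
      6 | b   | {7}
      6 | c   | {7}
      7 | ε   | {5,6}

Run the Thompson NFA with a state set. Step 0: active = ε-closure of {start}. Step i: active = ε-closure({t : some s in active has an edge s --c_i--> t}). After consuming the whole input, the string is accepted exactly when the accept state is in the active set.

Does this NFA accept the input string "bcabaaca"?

Answer: ACCEPT

Steps:
initial (ε-close {0}): {0,1,2,4,5,6}
'b' @ 1: {1,5,6,7}  (accept∈set)
'c' @ 2: {1,5,6,7}  (accept∈set)
'a' @ 3: {1,5,6,7}  (accept∈set)
'b' @ 4: {1,5,6,7}  (accept∈set)
'a' @ 5: {1,5,6,7}  (accept∈set)
'a' @ 6: {1,5,6,7}  (accept∈set)
'c' @ 7: {1,5,6,7}  (accept∈set)
'a' @ 8: {1,5,6,7}  (accept∈set)
after full input: {1,5,6,7}  (accept=1 in)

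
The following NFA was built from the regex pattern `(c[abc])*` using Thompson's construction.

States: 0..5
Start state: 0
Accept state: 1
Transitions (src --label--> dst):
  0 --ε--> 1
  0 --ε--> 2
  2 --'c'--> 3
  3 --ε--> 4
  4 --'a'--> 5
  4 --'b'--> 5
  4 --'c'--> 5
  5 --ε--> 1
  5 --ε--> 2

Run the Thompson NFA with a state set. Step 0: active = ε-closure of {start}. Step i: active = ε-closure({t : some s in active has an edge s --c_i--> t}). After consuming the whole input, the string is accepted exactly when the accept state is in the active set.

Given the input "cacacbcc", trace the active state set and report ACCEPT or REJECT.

S₀ = ε-closure({0}) = {0,1,2}
'c' @ 1: {3,4}
'a' @ 2: {1,2,5}  ✓accept
'c' @ 3: {3,4}
'a' @ 4: {1,2,5}  ✓accept
'c' @ 5: {3,4}
'b' @ 6: {1,2,5}  ✓accept
'c' @ 7: {3,4}
'c' @ 8: {1,2,5}  ✓accept
end set {1,2,5} — state 1 in

Answer: ACCEPT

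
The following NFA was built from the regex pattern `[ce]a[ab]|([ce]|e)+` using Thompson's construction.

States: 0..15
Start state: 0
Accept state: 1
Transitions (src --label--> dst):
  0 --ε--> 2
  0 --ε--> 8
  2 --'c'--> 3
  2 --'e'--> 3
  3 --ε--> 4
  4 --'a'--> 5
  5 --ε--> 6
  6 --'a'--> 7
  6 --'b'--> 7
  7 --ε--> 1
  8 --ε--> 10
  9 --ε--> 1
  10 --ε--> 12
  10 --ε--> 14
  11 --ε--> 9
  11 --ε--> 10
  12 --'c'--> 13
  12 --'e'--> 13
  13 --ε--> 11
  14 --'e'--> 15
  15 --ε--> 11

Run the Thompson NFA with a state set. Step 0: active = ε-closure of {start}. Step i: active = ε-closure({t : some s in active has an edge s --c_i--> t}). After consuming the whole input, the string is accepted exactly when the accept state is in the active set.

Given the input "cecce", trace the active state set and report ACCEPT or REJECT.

Answer: ACCEPT

Trace:
start: ε-closure({0}) = {0,2,8,10,12,14}
'c' @ 1: {1,3,4,9,10,11,12,13,14}  ✓accept
'e' @ 2: {1,9,10,11,12,13,14,15}  ✓accept
'c' @ 3: {1,9,10,11,12,13,14}  ✓accept
'c' @ 4: {1,9,10,11,12,13,14}  ✓accept
'e' @ 5: {1,9,10,11,12,13,14,15}  ✓accept
final: {1,9,10,11,12,13,14,15}; accept 1 in set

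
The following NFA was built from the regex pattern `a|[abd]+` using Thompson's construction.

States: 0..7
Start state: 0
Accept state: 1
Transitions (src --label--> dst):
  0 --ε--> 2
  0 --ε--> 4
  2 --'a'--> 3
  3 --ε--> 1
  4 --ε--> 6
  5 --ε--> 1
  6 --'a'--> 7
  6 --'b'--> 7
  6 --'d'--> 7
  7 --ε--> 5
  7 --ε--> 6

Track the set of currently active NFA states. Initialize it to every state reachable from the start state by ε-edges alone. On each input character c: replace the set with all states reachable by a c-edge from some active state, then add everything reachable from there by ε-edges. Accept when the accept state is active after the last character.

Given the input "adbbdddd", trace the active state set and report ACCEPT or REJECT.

Answer: ACCEPT

Trace:
initial (ε-close {0}): {0,2,4,6}
'a' @ 1: {1,3,5,6,7}  [accepting]
'd' @ 2: {1,5,6,7}  [accepting]
'b' @ 3: {1,5,6,7}  [accepting]
'b' @ 4: {1,5,6,7}  [accepting]
'd' @ 5: {1,5,6,7}  [accepting]
'd' @ 6: {1,5,6,7}  [accepting]
'd' @ 7: {1,5,6,7}  [accepting]
'd' @ 8: {1,5,6,7}  [accepting]
end set {1,5,6,7} — state 1 in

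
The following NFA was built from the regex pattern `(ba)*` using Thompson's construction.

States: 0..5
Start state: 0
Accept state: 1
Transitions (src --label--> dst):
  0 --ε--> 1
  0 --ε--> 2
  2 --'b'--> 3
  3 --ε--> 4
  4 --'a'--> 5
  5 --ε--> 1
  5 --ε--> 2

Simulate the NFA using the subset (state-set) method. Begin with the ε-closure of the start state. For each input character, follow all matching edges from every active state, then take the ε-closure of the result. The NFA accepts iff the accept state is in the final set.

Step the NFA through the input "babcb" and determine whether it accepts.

start: ε-closure({0}) = {0,1,2}
'b' @ 1: {3,4}
'a' @ 2: {1,2,5}  (accept∈set)
'b' @ 3: {3,4}
'c' @ 4: {}  — dead — no transitions
rest 'b' ignored (set empty)
end set {} — state 1 not in

Answer: REJECT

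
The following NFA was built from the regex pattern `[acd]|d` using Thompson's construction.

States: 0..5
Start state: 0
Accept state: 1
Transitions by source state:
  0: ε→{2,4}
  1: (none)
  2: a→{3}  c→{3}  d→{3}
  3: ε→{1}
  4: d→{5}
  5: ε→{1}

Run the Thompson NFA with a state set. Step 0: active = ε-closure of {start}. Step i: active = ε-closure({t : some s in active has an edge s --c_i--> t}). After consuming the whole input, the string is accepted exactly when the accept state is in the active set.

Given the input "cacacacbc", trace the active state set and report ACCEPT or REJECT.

S₀ = ε-closure({0}) = {0,2,4}
'c' @ 1: {1,3}  (accept∈set)
'a' @ 2: {}  — no active states
rest 'cacacbc' ignored (set empty)
after full input: {}  (accept=1 not in)

Answer: REJECT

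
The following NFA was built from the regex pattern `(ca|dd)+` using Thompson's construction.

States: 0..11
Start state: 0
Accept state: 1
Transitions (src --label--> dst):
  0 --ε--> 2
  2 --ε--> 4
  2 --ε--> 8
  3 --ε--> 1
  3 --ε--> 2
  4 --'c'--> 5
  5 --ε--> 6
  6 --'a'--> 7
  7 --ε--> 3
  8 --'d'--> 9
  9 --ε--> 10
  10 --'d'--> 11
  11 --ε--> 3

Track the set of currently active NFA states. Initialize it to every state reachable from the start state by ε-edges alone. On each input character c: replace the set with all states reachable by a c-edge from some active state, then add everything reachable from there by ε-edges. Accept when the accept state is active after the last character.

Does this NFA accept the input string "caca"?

S₀ = ε-closure({0}) = {0,2,4,8}
'c' @ 1: {5,6}
'a' @ 2: {1,2,3,4,7,8}  [accepting]
'c' @ 3: {5,6}
'a' @ 4: {1,2,3,4,7,8}  [accepting]
after full input: {1,2,3,4,7,8}  (accept=1 in)

Answer: ACCEPT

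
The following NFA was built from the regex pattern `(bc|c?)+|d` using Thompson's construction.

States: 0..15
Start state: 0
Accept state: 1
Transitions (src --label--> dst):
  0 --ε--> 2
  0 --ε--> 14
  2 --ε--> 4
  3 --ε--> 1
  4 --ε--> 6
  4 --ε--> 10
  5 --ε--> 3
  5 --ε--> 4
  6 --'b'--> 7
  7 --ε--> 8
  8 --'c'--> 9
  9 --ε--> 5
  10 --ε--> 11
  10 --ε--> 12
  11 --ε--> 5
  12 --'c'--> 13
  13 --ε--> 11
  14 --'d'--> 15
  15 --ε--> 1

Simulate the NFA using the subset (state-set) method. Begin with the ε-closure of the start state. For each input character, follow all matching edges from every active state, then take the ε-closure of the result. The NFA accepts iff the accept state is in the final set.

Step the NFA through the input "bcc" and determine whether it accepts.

initial (ε-close {0}): {0,1,2,3,4,5,6,10,11,12,14}
'b' @ 1: {7,8}
'c' @ 2: {1,3,4,5,6,9,10,11,12}  [accepting]
'c' @ 3: {1,3,4,5,6,10,11,12,13}  [accepting]
after full input: {1,3,4,5,6,10,11,12,13}  (accept=1 in)

Answer: ACCEPT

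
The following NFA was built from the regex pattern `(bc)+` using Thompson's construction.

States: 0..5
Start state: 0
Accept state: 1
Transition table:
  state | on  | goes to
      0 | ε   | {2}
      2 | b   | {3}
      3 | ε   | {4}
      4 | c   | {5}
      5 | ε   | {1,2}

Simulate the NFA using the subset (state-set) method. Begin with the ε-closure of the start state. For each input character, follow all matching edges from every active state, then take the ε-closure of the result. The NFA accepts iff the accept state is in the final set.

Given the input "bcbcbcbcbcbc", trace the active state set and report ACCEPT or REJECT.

Answer: ACCEPT

Derivation:
initial (ε-close {0}): {0,2}
'b' @ 1: {3,4}
'c' @ 2: {1,2,5}  [accepting]
'b' @ 3: {3,4}
'c' @ 4: {1,2,5}  [accepting]
'b' @ 5: {3,4}
'c' @ 6: {1,2,5}  [accepting]
'b' @ 7: {3,4}
'c' @ 8: {1,2,5}  [accepting]
'b' @ 9: {3,4}
'c' @ 10: {1,2,5}  [accepting]
'b' @ 11: {3,4}
'c' @ 12: {1,2,5}  [accepting]
final: {1,2,5}; accept 1 in set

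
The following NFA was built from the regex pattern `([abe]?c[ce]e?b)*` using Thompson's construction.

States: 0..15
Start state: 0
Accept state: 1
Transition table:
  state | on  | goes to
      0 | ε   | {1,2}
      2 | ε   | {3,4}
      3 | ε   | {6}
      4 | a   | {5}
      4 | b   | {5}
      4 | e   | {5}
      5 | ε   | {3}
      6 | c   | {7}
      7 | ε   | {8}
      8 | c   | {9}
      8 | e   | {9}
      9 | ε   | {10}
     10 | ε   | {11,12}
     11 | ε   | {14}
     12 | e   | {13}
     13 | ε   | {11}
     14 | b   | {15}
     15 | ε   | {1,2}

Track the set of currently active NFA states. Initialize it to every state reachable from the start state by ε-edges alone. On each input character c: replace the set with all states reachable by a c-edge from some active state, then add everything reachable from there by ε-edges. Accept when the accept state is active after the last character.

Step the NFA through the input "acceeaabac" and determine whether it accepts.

initial (ε-close {0}): {0,1,2,3,4,6}
'a' @ 1: {3,5,6}
'c' @ 2: {7,8}
'c' @ 3: {9,10,11,12,14}
'e' @ 4: {11,13,14}
'e' @ 5: {}  — no active states
rest 'aabac' ignored (set empty)
after full input: {}  (accept=1 not in)

Answer: REJECT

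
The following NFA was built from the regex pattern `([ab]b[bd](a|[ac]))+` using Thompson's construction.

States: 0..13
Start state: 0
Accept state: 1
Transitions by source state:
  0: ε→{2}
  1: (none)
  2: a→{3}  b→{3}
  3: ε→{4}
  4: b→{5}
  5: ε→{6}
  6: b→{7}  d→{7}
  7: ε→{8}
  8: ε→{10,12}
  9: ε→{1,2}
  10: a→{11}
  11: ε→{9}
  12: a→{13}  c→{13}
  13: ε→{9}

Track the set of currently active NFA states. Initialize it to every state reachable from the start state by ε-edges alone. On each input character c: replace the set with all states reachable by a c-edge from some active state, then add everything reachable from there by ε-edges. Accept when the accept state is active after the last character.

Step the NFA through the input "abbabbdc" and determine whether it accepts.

Answer: ACCEPT

Derivation:
initial (ε-close {0}): {0,2}
'a' @ 1: {3,4}
'b' @ 2: {5,6}
'b' @ 3: {7,8,10,12}
'a' @ 4: {1,2,9,11,13}  ✓accept
'b' @ 5: {3,4}
'b' @ 6: {5,6}
'd' @ 7: {7,8,10,12}
'c' @ 8: {1,2,9,13}  ✓accept
after full input: {1,2,9,13}  (accept=1 in)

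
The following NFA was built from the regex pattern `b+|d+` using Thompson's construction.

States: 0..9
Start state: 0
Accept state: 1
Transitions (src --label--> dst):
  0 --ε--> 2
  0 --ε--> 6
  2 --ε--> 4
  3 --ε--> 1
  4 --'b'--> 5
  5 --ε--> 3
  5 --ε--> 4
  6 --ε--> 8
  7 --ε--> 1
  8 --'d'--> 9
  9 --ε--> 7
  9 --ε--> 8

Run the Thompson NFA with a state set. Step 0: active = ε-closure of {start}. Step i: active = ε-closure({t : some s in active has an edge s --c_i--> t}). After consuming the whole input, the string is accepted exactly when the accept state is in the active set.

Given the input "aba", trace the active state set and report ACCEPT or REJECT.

initial (ε-close {0}): {0,2,4,6,8}
'a' @ 1: {}  — state set empty
rest 'ba' ignored (set empty)
end set {} — state 1 not in

Answer: REJECT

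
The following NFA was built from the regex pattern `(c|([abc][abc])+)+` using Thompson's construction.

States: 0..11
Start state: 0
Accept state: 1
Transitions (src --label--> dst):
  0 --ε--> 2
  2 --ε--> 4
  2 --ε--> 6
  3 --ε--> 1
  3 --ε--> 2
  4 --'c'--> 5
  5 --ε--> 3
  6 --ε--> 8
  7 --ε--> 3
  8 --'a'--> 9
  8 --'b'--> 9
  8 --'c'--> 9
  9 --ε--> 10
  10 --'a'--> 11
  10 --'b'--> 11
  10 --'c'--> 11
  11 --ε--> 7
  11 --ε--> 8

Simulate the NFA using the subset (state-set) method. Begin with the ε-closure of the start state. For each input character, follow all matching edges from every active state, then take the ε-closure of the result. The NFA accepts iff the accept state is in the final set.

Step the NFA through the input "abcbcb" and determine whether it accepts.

Answer: ACCEPT

Derivation:
S₀ = ε-closure({0}) = {0,2,4,6,8}
'a' @ 1: {9,10}
'b' @ 2: {1,2,3,4,6,7,8,11}  ✓accept
'c' @ 3: {1,2,3,4,5,6,8,9,10}  ✓accept
'b' @ 4: {1,2,3,4,6,7,8,9,10,11}  ✓accept
'c' @ 5: {1,2,3,4,5,6,7,8,9,10,11}  ✓accept
'b' @ 6: {1,2,3,4,6,7,8,9,10,11}  ✓accept
end set {1,2,3,4,6,7,8,9,10,11} — state 1 in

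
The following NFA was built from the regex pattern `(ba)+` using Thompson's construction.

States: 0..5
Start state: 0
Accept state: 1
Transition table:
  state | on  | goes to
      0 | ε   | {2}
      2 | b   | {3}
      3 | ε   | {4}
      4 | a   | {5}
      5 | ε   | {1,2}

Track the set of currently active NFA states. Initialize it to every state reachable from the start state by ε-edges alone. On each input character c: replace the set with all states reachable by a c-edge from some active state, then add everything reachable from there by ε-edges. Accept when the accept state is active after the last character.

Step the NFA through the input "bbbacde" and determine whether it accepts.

Answer: REJECT

Trace:
S₀ = ε-closure({0}) = {0,2}
'b' @ 1: {3,4}
'b' @ 2: {}  — dead — no transitions
rest 'bacde' ignored (set empty)
end set {} — state 1 not in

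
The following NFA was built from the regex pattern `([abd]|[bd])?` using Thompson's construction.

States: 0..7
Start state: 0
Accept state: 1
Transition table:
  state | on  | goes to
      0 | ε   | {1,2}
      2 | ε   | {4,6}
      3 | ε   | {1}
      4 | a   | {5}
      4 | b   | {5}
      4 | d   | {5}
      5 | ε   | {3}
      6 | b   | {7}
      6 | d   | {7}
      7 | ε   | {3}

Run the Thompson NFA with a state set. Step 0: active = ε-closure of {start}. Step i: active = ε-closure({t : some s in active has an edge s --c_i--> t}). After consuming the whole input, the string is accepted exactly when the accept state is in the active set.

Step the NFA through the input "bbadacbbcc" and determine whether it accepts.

Answer: REJECT

Derivation:
S₀ = ε-closure({0}) = {0,1,2,4,6}
'b' @ 1: {1,3,5,7}  [accepting]
'b' @ 2: {}  — dead — no transitions
rest 'adacbbcc' ignored (set empty)
after full input: {}  (accept=1 not in)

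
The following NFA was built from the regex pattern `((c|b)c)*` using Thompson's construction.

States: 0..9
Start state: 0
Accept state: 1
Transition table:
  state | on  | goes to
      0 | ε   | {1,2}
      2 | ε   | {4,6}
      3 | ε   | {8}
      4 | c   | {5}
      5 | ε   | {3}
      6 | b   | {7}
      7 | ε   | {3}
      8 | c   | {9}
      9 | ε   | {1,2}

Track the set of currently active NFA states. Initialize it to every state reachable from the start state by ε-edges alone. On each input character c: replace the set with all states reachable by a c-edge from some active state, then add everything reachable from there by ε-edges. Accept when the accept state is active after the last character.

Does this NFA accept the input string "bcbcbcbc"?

Answer: ACCEPT

Derivation:
initial (ε-close {0}): {0,1,2,4,6}
'b' @ 1: {3,7,8}
'c' @ 2: {1,2,4,6,9}  (accept∈set)
'b' @ 3: {3,7,8}
'c' @ 4: {1,2,4,6,9}  (accept∈set)
'b' @ 5: {3,7,8}
'c' @ 6: {1,2,4,6,9}  (accept∈set)
'b' @ 7: {3,7,8}
'c' @ 8: {1,2,4,6,9}  (accept∈set)
final: {1,2,4,6,9}; accept 1 in set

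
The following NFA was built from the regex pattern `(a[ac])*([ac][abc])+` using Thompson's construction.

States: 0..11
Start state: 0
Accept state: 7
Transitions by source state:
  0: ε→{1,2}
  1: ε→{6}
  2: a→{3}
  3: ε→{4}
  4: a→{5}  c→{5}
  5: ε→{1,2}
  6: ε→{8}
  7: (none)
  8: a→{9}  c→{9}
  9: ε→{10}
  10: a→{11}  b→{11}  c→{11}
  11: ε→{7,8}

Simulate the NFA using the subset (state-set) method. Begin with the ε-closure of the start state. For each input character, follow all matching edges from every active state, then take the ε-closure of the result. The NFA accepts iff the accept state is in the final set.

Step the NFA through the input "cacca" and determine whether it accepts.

start: ε-closure({0}) = {0,1,2,6,8}
'c' @ 1: {9,10}
'a' @ 2: {7,8,11}  ✓accept
'c' @ 3: {9,10}
'c' @ 4: {7,8,11}  ✓accept
'a' @ 5: {9,10}
final: {9,10}; accept 7 not in set

Answer: REJECT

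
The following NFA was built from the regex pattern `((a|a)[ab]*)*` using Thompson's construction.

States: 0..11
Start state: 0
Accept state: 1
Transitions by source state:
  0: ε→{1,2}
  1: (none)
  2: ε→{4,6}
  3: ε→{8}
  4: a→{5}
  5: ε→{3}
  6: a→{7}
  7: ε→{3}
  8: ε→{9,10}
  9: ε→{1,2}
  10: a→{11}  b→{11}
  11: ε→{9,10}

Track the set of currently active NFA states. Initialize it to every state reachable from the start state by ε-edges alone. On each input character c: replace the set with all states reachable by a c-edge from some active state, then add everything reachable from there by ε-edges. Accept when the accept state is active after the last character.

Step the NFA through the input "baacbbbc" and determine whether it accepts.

Answer: REJECT

Steps:
initial (ε-close {0}): {0,1,2,4,6}
'b' @ 1: {}  — state set empty
rest 'aacbbbc' ignored (set empty)
end set {} — state 1 not in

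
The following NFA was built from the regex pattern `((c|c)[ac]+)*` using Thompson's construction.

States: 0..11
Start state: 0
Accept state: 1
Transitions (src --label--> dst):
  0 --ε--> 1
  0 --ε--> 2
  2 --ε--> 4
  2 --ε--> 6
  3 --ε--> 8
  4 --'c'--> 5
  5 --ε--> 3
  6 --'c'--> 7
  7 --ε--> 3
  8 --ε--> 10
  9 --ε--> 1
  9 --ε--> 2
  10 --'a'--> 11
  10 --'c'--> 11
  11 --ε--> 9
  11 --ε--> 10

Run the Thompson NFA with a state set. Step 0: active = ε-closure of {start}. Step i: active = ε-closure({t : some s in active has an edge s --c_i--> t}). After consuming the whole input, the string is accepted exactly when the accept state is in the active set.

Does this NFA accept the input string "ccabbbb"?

S₀ = ε-closure({0}) = {0,1,2,4,6}
'c' @ 1: {3,5,7,8,10}
'c' @ 2: {1,2,4,6,9,10,11}  (accept∈set)
'a' @ 3: {1,2,4,6,9,10,11}  (accept∈set)
'b' @ 4: {}  — no active states
rest 'bbb' ignored (set empty)
end set {} — state 1 not in

Answer: REJECT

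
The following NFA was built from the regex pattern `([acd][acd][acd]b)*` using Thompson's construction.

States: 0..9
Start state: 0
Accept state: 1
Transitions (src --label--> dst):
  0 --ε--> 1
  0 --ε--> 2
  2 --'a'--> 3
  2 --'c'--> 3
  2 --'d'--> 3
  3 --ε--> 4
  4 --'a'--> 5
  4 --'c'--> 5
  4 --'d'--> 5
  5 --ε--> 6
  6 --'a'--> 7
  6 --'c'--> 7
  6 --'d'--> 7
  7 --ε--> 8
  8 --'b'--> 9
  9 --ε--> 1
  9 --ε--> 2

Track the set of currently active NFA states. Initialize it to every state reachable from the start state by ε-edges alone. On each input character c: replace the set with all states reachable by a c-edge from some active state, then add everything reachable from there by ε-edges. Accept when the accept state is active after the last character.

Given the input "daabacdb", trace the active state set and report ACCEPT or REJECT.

start: ε-closure({0}) = {0,1,2}
'd' @ 1: {3,4}
'a' @ 2: {5,6}
'a' @ 3: {7,8}
'b' @ 4: {1,2,9}  ✓accept
'a' @ 5: {3,4}
'c' @ 6: {5,6}
'd' @ 7: {7,8}
'b' @ 8: {1,2,9}  ✓accept
final: {1,2,9}; accept 1 in set

Answer: ACCEPT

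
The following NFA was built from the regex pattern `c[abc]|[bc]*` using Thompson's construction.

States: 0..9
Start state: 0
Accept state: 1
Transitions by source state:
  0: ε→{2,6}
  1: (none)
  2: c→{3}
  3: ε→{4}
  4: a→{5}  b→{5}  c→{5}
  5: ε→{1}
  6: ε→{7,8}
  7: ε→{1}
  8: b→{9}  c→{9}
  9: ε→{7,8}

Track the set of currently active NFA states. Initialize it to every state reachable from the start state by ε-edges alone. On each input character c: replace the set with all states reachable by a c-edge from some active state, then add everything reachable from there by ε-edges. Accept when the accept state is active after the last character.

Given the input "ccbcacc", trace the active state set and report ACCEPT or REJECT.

S₀ = ε-closure({0}) = {0,1,2,6,7,8}
'c' @ 1: {1,3,4,7,8,9}  ✓accept
'c' @ 2: {1,5,7,8,9}  ✓accept
'b' @ 3: {1,7,8,9}  ✓accept
'c' @ 4: {1,7,8,9}  ✓accept
'a' @ 5: {}  — dead — no transitions
rest 'cc' ignored (set empty)
end set {} — state 1 not in

Answer: REJECT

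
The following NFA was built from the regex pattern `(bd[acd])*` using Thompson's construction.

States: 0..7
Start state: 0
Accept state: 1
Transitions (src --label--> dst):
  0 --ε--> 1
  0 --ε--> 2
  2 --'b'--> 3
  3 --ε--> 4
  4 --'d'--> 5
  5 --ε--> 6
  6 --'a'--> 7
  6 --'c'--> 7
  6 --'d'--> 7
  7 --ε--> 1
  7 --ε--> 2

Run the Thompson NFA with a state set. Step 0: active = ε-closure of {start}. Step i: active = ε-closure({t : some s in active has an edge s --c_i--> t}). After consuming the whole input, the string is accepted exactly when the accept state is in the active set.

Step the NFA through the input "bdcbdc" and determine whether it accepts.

start: ε-closure({0}) = {0,1,2}
'b' @ 1: {3,4}
'd' @ 2: {5,6}
'c' @ 3: {1,2,7}  (accept∈set)
'b' @ 4: {3,4}
'd' @ 5: {5,6}
'c' @ 6: {1,2,7}  (accept∈set)
final: {1,2,7}; accept 1 in set

Answer: ACCEPT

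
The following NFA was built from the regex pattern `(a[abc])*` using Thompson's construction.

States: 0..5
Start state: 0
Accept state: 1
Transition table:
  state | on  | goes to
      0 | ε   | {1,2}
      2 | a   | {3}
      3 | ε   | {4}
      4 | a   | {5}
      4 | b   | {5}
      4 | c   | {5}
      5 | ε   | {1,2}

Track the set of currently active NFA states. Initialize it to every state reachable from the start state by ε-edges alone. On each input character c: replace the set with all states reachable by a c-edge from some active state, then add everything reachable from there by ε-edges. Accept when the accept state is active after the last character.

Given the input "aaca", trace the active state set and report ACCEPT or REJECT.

Answer: REJECT

Trace:
initial (ε-close {0}): {0,1,2}
'a' @ 1: {3,4}
'a' @ 2: {1,2,5}  [accepting]
'c' @ 3: {}  — state set empty
rest 'a' ignored (set empty)
end set {} — state 1 not in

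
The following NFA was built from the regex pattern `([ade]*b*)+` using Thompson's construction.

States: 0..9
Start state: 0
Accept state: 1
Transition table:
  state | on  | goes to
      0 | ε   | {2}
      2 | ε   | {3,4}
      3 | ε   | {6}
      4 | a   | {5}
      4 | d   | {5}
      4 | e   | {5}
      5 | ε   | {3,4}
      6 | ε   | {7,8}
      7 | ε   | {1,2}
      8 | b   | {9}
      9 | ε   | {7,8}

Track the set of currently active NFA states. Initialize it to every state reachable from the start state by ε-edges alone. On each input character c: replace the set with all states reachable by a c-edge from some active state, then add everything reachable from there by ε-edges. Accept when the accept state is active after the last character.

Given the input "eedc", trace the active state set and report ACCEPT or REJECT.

Answer: REJECT

Trace:
initial (ε-close {0}): {0,1,2,3,4,6,7,8}
'e' @ 1: {1,2,3,4,5,6,7,8}  [accepting]
'e' @ 2: {1,2,3,4,5,6,7,8}  [accepting]
'd' @ 3: {1,2,3,4,5,6,7,8}  [accepting]
'c' @ 4: {}  — dead — no transitions
after full input: {}  (accept=1 not in)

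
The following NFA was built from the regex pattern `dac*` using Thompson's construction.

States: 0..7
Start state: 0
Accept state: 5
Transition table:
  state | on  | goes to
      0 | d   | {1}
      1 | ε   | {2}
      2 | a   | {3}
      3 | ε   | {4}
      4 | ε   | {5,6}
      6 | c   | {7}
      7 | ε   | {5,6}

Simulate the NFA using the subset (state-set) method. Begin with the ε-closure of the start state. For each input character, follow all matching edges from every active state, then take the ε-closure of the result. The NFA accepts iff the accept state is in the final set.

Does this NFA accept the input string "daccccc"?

Answer: ACCEPT

Trace:
S₀ = ε-closure({0}) = {0}
'd' @ 1: {1,2}
'a' @ 2: {3,4,5,6}  (accept∈set)
'c' @ 3: {5,6,7}  (accept∈set)
'c' @ 4: {5,6,7}  (accept∈set)
'c' @ 5: {5,6,7}  (accept∈set)
'c' @ 6: {5,6,7}  (accept∈set)
'c' @ 7: {5,6,7}  (accept∈set)
final: {5,6,7}; accept 5 in set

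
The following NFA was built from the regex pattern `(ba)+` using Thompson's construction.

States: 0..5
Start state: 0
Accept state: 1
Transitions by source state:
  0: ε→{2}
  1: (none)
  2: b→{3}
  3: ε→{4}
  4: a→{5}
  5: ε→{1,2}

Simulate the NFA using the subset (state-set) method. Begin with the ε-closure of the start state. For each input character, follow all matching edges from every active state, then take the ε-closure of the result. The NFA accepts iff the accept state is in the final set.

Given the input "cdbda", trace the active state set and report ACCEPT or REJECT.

Answer: REJECT

Trace:
start: ε-closure({0}) = {0,2}
'c' @ 1: {}  — dead — no transitions
rest 'dbda' ignored (set empty)
after full input: {}  (accept=1 not in)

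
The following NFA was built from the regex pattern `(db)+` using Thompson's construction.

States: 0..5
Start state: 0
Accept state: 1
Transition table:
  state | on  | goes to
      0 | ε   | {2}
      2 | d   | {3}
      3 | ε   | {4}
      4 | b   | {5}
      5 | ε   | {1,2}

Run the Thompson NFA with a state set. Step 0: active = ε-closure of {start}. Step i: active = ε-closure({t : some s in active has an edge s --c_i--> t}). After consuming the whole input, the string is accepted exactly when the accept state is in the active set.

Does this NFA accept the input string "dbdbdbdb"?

S₀ = ε-closure({0}) = {0,2}
'd' @ 1: {3,4}
'b' @ 2: {1,2,5}  (accept∈set)
'd' @ 3: {3,4}
'b' @ 4: {1,2,5}  (accept∈set)
'd' @ 5: {3,4}
'b' @ 6: {1,2,5}  (accept∈set)
'd' @ 7: {3,4}
'b' @ 8: {1,2,5}  (accept∈set)
final: {1,2,5}; accept 1 in set

Answer: ACCEPT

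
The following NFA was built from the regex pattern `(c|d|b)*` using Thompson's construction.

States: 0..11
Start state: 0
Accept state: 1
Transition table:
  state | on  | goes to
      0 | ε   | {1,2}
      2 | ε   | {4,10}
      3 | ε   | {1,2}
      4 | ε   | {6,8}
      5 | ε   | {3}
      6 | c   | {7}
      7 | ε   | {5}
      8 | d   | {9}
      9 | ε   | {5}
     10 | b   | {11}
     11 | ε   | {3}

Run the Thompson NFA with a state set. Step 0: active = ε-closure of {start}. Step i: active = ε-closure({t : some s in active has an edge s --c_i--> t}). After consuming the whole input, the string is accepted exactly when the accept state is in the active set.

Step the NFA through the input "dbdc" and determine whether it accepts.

Answer: ACCEPT

Derivation:
initial (ε-close {0}): {0,1,2,4,6,8,10}
'd' @ 1: {1,2,3,4,5,6,8,9,10}  ✓accept
'b' @ 2: {1,2,3,4,6,8,10,11}  ✓accept
'd' @ 3: {1,2,3,4,5,6,8,9,10}  ✓accept
'c' @ 4: {1,2,3,4,5,6,7,8,10}  ✓accept
final: {1,2,3,4,5,6,7,8,10}; accept 1 in set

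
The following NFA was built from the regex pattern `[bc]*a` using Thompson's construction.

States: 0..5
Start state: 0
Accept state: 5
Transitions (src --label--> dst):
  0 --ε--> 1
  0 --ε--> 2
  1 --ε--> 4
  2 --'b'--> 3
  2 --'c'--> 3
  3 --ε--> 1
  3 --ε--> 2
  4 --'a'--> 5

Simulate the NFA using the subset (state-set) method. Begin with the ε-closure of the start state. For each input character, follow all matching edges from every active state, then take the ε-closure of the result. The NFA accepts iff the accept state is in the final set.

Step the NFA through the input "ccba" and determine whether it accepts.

S₀ = ε-closure({0}) = {0,1,2,4}
'c' @ 1: {1,2,3,4}
'c' @ 2: {1,2,3,4}
'b' @ 3: {1,2,3,4}
'a' @ 4: {5}  ✓accept
end set {5} — state 5 in

Answer: ACCEPT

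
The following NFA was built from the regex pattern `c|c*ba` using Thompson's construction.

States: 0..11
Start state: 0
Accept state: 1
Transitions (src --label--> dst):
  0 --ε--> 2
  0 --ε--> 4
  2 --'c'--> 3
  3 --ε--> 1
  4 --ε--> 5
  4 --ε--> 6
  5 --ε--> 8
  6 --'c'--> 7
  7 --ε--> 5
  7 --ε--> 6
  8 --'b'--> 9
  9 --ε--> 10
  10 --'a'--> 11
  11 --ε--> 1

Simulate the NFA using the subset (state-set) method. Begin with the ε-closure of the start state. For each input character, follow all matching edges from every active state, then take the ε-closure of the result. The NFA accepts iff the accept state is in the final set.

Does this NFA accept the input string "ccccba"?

initial (ε-close {0}): {0,2,4,5,6,8}
'c' @ 1: {1,3,5,6,7,8}  ✓accept
'c' @ 2: {5,6,7,8}
'c' @ 3: {5,6,7,8}
'c' @ 4: {5,6,7,8}
'b' @ 5: {9,10}
'a' @ 6: {1,11}  ✓accept
final: {1,11}; accept 1 in set

Answer: ACCEPT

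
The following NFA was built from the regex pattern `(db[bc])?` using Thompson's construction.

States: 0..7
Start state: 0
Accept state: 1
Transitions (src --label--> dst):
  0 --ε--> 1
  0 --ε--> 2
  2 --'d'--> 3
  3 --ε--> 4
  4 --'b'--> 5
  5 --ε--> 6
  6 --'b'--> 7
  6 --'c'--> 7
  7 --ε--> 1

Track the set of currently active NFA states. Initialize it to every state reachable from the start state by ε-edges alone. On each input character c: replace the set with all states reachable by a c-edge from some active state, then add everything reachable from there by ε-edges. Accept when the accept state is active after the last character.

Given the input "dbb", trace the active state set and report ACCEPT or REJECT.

Answer: ACCEPT

Derivation:
S₀ = ε-closure({0}) = {0,1,2}
'd' @ 1: {3,4}
'b' @ 2: {5,6}
'b' @ 3: {1,7}  ✓accept
final: {1,7}; accept 1 in set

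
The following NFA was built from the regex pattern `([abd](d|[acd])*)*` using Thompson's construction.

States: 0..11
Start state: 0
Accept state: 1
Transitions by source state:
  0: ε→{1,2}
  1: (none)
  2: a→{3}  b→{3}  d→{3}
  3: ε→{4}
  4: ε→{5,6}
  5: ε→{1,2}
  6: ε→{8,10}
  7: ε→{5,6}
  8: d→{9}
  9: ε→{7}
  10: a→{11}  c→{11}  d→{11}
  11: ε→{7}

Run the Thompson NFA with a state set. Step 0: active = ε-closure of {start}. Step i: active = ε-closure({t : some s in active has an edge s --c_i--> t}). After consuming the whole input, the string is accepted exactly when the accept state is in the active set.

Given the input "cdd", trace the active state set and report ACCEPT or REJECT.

S₀ = ε-closure({0}) = {0,1,2}
'c' @ 1: {}  — state set empty
rest 'dd' ignored (set empty)
end set {} — state 1 not in

Answer: REJECT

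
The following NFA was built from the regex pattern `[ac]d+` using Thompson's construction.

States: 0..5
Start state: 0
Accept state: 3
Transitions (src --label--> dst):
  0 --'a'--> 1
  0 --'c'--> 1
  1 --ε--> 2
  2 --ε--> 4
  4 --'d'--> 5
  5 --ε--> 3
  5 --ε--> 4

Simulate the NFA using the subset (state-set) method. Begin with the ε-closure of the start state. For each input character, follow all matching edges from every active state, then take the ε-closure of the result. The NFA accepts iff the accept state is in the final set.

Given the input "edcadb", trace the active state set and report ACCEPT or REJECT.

start: ε-closure({0}) = {0}
'e' @ 1: {}  — dead — no transitions
rest 'dcadb' ignored (set empty)
final: {}; accept 3 not in set

Answer: REJECT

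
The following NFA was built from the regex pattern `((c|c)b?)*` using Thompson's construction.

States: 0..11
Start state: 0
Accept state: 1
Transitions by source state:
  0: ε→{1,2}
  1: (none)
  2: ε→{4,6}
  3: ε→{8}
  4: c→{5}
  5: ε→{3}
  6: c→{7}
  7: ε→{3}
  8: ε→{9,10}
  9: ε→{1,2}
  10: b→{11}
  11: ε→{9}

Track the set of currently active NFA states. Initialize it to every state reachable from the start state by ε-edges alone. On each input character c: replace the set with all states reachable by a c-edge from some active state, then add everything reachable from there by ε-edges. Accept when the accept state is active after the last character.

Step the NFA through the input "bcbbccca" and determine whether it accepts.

Answer: REJECT

Steps:
start: ε-closure({0}) = {0,1,2,4,6}
'b' @ 1: {}  — dead — no transitions
rest 'cbbccca' ignored (set empty)
end set {} — state 1 not in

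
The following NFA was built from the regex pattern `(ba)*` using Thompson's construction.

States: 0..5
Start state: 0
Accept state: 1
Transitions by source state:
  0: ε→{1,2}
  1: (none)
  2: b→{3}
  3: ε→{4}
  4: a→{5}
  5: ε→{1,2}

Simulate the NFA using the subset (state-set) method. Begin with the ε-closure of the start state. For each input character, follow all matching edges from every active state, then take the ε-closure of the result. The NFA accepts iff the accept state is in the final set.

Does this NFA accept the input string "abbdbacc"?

start: ε-closure({0}) = {0,1,2}
'a' @ 1: {}  — no active states
rest 'bbdbacc' ignored (set empty)
after full input: {}  (accept=1 not in)

Answer: REJECT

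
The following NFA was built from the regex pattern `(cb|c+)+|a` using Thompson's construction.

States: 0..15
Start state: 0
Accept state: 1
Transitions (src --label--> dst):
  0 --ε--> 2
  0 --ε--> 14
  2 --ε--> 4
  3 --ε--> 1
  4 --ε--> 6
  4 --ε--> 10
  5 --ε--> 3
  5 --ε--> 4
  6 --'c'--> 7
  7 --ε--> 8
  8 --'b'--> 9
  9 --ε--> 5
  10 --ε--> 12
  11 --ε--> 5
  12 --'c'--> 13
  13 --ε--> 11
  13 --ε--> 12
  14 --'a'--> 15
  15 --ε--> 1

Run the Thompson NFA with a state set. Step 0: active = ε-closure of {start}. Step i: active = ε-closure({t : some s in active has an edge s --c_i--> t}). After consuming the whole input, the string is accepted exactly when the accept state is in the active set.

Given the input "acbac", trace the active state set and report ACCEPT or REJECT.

Answer: REJECT

Trace:
initial (ε-close {0}): {0,2,4,6,10,12,14}
'a' @ 1: {1,15}  (accept∈set)
'c' @ 2: {}  — no active states
rest 'bac' ignored (set empty)
final: {}; accept 1 not in set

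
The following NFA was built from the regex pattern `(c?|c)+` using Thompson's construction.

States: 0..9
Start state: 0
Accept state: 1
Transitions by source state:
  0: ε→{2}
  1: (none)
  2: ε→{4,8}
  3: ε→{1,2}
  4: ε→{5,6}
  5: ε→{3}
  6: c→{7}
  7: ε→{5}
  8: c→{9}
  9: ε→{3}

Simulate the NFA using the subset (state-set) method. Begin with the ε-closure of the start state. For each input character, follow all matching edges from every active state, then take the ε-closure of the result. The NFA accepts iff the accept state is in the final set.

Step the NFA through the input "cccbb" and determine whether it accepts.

start: ε-closure({0}) = {0,1,2,3,4,5,6,8}
'c' @ 1: {1,2,3,4,5,6,7,8,9}  ✓accept
'c' @ 2: {1,2,3,4,5,6,7,8,9}  ✓accept
'c' @ 3: {1,2,3,4,5,6,7,8,9}  ✓accept
'b' @ 4: {}  — no active states
rest 'b' ignored (set empty)
final: {}; accept 1 not in set

Answer: REJECT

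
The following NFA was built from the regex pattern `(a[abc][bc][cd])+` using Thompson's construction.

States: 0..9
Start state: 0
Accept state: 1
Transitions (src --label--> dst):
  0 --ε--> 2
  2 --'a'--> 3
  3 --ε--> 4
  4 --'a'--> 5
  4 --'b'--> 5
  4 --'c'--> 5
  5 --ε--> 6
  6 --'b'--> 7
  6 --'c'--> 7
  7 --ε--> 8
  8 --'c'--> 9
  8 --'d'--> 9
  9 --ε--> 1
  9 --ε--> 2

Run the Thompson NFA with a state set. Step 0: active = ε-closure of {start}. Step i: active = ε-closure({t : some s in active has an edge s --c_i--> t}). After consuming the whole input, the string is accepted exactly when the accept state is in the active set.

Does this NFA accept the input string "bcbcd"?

Answer: REJECT

Trace:
initial (ε-close {0}): {0,2}
'b' @ 1: {}  — no active states
rest 'cbcd' ignored (set empty)
final: {}; accept 1 not in set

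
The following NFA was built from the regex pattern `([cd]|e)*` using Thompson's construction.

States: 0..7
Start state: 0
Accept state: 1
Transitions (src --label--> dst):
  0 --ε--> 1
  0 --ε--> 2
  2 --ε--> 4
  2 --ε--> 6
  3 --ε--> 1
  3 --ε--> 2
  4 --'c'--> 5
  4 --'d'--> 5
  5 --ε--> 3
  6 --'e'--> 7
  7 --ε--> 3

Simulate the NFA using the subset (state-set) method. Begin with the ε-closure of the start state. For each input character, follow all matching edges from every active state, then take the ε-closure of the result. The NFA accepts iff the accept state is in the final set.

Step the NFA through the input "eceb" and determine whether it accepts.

start: ε-closure({0}) = {0,1,2,4,6}
'e' @ 1: {1,2,3,4,6,7}  (accept∈set)
'c' @ 2: {1,2,3,4,5,6}  (accept∈set)
'e' @ 3: {1,2,3,4,6,7}  (accept∈set)
'b' @ 4: {}  — dead — no transitions
after full input: {}  (accept=1 not in)

Answer: REJECT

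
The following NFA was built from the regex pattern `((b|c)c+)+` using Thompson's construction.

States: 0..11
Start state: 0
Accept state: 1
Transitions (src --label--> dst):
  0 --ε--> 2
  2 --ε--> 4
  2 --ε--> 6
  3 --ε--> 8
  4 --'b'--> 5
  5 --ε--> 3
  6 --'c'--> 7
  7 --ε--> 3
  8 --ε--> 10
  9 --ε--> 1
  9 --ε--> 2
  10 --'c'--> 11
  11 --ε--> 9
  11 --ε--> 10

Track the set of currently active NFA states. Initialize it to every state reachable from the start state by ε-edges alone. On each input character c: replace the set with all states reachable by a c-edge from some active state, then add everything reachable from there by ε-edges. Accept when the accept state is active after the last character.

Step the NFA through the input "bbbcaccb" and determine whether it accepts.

S₀ = ε-closure({0}) = {0,2,4,6}
'b' @ 1: {3,5,8,10}
'b' @ 2: {}  — state set empty
rest 'bcaccb' ignored (set empty)
after full input: {}  (accept=1 not in)

Answer: REJECT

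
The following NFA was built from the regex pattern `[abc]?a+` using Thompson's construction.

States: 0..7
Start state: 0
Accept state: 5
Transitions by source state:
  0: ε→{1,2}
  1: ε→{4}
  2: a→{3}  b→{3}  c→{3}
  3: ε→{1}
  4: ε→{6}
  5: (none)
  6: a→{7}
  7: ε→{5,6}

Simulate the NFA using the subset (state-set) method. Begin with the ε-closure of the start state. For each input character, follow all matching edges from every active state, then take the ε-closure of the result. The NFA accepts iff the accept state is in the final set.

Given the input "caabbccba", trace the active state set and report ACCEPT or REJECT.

Answer: REJECT

Trace:
S₀ = ε-closure({0}) = {0,1,2,4,6}
'c' @ 1: {1,3,4,6}
'a' @ 2: {5,6,7}  ✓accept
'a' @ 3: {5,6,7}  ✓accept
'b' @ 4: {}  — dead — no transitions
rest 'bccba' ignored (set empty)
final: {}; accept 5 not in set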